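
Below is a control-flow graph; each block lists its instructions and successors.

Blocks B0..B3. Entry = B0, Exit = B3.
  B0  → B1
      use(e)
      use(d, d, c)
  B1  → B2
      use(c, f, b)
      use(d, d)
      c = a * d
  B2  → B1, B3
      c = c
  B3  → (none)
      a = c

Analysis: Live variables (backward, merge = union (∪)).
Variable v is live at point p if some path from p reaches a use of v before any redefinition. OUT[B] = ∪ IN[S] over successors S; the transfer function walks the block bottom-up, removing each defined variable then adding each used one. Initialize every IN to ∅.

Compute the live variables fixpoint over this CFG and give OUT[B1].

Fixpoint table:
  B0: | IN={a, b, c, d, e, f} | OUT={a, b, c, d, f}
  B1: | IN={a, b, c, d, f} | OUT={a, b, c, d, f}
  B2: | IN={a, b, c, d, f} | OUT={a, b, c, d, f}
  B3: | IN={c} | OUT={}

Merge at B1: OUT[B1] = IN[B2] = {a, b, c, d, f}

Answer: {a, b, c, d, f}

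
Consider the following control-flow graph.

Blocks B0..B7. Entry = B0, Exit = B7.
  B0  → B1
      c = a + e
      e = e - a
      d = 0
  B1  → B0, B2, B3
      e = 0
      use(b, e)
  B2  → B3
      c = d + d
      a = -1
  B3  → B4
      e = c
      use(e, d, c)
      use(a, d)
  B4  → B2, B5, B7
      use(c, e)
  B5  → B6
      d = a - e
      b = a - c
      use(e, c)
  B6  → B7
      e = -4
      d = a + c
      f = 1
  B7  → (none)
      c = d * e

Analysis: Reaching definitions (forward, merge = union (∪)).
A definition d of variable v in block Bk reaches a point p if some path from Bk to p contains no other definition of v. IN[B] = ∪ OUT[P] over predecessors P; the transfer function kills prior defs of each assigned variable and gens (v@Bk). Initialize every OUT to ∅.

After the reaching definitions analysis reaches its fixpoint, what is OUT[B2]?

Per-block solution:
  B0:   IN={c@B0, d@B0, e@B1}   OUT={c@B0, d@B0, e@B0}
  B1:   IN={c@B0, d@B0, e@B0}   OUT={c@B0, d@B0, e@B1}
  B2:   IN={a@B2, c@B0, c@B2, d@B0, e@B1, e@B3}   OUT={a@B2, c@B2, d@B0, e@B1, e@B3}
  B3:   IN={a@B2, c@B0, c@B2, d@B0, e@B1, e@B3}   OUT={a@B2, c@B0, c@B2, d@B0, e@B3}
  B4:   IN={a@B2, c@B0, c@B2, d@B0, e@B3}   OUT={a@B2, c@B0, c@B2, d@B0, e@B3}
  B5:   IN={a@B2, c@B0, c@B2, d@B0, e@B3}   OUT={a@B2, b@B5, c@B0, c@B2, d@B5, e@B3}
  B6:   IN={a@B2, b@B5, c@B0, c@B2, d@B5, e@B3}   OUT={a@B2, b@B5, c@B0, c@B2, d@B6, e@B6, f@B6}
  B7:   IN={a@B2, b@B5, c@B0, c@B2, d@B0, d@B6, e@B3, e@B6, f@B6}   OUT={a@B2, b@B5, c@B7, d@B0, d@B6, e@B3, e@B6, f@B6}

Merge at B2: IN[B2] = OUT[B1] ⊔ OUT[B4] = {a@B2, c@B0, c@B2, d@B0, e@B1, e@B3}
Applying B2's transfer function to that IN value gives OUT[B2] (row B2 above).

Answer: {a@B2, c@B2, d@B0, e@B1, e@B3}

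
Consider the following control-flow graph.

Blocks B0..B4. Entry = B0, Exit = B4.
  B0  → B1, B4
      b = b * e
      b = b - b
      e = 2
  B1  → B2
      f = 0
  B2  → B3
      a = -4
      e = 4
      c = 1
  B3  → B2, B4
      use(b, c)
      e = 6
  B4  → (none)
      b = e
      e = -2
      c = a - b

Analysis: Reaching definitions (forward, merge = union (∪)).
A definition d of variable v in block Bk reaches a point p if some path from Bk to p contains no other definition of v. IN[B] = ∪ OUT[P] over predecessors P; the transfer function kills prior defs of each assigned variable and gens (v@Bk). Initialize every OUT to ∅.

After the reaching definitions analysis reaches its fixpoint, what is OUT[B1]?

Per-block solution:
  B0: | IN={} | OUT={b@B0, e@B0}
  B1: | IN={b@B0, e@B0} | OUT={b@B0, e@B0, f@B1}
  B2: | IN={a@B2, b@B0, c@B2, e@B0, e@B3, f@B1} | OUT={a@B2, b@B0, c@B2, e@B2, f@B1}
  B3: | IN={a@B2, b@B0, c@B2, e@B2, f@B1} | OUT={a@B2, b@B0, c@B2, e@B3, f@B1}
  B4: | IN={a@B2, b@B0, c@B2, e@B0, e@B3, f@B1} | OUT={a@B2, b@B4, c@B4, e@B4, f@B1}

Merge at B1: IN[B1] = OUT[B0] = {b@B0, e@B0}
Applying B1's transfer function to that IN value gives OUT[B1] (row B1 above).

Answer: {b@B0, e@B0, f@B1}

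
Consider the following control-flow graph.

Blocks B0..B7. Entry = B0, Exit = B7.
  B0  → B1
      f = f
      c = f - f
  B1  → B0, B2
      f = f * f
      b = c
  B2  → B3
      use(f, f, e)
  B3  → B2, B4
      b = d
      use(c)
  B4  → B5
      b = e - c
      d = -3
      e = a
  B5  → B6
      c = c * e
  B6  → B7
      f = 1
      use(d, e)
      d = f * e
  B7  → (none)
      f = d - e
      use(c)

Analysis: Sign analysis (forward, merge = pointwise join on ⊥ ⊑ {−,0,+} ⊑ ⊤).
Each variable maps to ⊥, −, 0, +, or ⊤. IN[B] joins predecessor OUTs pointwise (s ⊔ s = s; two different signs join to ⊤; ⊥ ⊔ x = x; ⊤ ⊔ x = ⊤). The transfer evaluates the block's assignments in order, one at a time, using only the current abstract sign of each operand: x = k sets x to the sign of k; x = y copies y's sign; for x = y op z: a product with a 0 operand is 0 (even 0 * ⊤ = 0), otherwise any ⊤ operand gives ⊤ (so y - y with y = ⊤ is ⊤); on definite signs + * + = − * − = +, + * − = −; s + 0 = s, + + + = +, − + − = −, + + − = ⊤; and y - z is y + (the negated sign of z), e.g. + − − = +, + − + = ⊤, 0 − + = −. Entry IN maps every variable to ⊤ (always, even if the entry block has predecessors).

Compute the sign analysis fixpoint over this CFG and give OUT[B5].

Answer: {a: ⊤, b: ⊤, c: ⊤, d: -, e: ⊤, f: ⊤}

Working:
Per-block solution:
  B0:  IN=(all ⊤)  OUT=(all ⊤)
  B1:  IN=(all ⊤)  OUT=(all ⊤)
  B2:  IN=(all ⊤)  OUT=(all ⊤)
  B3:  IN=(all ⊤)  OUT=(all ⊤)
  B4:  IN=(all ⊤)  OUT={d:-; rest ⊤}
  B5:  IN={d:-; rest ⊤}  OUT={d:-; rest ⊤}
  B6:  IN={d:-; rest ⊤}  OUT={f:+; rest ⊤}
  B7:  IN={f:+; rest ⊤}  OUT=(all ⊤)

Merge at B5: IN[B5] = OUT[B4] = {a: ⊤, b: ⊤, c: ⊤, d: -, e: ⊤, f: ⊤}
Applying B5's transfer function to that IN value gives OUT[B5] (row B5 above).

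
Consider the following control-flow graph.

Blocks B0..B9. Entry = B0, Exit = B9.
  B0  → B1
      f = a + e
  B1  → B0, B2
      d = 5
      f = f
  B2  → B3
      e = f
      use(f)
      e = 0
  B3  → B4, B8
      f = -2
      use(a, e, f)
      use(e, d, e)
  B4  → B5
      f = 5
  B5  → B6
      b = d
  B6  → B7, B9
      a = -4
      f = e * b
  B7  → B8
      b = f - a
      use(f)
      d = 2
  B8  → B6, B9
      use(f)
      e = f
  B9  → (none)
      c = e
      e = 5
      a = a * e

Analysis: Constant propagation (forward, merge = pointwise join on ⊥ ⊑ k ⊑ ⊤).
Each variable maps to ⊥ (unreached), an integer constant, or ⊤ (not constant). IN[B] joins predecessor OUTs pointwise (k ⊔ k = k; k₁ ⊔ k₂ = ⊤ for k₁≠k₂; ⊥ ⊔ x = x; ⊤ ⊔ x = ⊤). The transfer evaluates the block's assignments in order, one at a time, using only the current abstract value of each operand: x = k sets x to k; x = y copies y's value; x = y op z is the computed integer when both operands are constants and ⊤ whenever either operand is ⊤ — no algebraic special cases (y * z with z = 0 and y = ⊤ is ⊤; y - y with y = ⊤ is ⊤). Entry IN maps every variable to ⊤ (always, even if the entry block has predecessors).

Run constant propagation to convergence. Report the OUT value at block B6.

Answer: {a: -4, b: ⊤, c: ⊤, d: ⊤, e: ⊤, f: ⊤}

Working:
Per-block solution:
  B0:   IN=(all ⊤)   OUT=(all ⊤)
  B1:   IN=(all ⊤)   OUT={d:5; rest ⊤}
  B2:   IN={d:5; rest ⊤}   OUT={d:5, e:0; rest ⊤}
  B3:   IN={d:5, e:0; rest ⊤}   OUT={d:5, e:0, f:-2; rest ⊤}
  B4:   IN={d:5, e:0, f:-2; rest ⊤}   OUT={d:5, e:0, f:5; rest ⊤}
  B5:   IN={d:5, e:0, f:5; rest ⊤}   OUT={b:5, d:5, e:0, f:5; rest ⊤}
  B6:   IN=(all ⊤)   OUT={a:-4; rest ⊤}
  B7:   IN={a:-4; rest ⊤}   OUT={a:-4, d:2; rest ⊤}
  B8:   IN=(all ⊤)   OUT=(all ⊤)
  B9:   IN=(all ⊤)   OUT={e:5; rest ⊤}

Merge at B6: IN[B6] = OUT[B5] ⊔ OUT[B8] = {a: ⊤, b: ⊤, c: ⊤, d: ⊤, e: ⊤, f: ⊤}
Applying B6's transfer function to that IN value gives OUT[B6] (row B6 above).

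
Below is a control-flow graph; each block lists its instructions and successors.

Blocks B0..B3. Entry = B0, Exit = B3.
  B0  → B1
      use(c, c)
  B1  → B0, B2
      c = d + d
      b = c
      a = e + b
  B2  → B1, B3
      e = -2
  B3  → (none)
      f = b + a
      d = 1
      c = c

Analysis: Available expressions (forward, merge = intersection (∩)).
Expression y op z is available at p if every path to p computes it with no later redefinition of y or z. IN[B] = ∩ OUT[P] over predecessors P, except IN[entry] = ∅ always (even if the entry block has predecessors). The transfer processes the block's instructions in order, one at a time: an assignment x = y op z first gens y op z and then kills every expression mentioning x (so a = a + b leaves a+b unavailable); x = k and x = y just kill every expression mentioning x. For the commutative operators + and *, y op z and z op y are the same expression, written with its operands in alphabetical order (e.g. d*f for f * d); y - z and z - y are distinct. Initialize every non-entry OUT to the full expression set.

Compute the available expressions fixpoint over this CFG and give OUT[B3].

Answer: {a+b}

Derivation:
Per-block solution:
  B0:   IN={}   OUT={}
  B1:   IN={}   OUT={b+e, d+d}
  B2:   IN={b+e, d+d}   OUT={d+d}
  B3:   IN={d+d}   OUT={a+b}

Merge at B3: IN[B3] = OUT[B2] = {d+d}
Applying B3's transfer function to that IN value gives OUT[B3] (row B3 above).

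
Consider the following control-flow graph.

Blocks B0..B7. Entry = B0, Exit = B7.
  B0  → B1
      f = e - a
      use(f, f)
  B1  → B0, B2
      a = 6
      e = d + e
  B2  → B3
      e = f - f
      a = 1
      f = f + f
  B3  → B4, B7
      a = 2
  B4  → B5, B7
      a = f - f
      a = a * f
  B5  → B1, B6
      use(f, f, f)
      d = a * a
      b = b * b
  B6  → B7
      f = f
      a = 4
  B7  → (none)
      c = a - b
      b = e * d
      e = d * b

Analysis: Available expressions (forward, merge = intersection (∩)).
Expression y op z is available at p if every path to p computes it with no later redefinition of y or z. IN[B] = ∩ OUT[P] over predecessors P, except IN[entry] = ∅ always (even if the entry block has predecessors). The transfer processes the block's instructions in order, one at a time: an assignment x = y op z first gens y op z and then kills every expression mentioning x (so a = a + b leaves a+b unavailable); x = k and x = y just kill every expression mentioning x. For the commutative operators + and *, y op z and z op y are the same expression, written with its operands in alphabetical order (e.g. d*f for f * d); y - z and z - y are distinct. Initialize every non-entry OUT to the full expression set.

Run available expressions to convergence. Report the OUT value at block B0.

Converged values:
  B0:   IN={}   OUT={e-a}
  B1:   IN={}   OUT={}
  B2:   IN={}   OUT={}
  B3:   IN={}   OUT={}
  B4:   IN={}   OUT={f-f}
  B5:   IN={f-f}   OUT={a*a, f-f}
  B6:   IN={a*a, f-f}   OUT={}
  B7:   IN={}   OUT={b*d}

Merge at B0 (entry node, so the boundary value {} is joined with the incoming edge(s)): IN[B0] = {} ∩ OUT[B1] = {}
Applying B0's transfer function to that IN value gives OUT[B0] (row B0 above).

Answer: {e-a}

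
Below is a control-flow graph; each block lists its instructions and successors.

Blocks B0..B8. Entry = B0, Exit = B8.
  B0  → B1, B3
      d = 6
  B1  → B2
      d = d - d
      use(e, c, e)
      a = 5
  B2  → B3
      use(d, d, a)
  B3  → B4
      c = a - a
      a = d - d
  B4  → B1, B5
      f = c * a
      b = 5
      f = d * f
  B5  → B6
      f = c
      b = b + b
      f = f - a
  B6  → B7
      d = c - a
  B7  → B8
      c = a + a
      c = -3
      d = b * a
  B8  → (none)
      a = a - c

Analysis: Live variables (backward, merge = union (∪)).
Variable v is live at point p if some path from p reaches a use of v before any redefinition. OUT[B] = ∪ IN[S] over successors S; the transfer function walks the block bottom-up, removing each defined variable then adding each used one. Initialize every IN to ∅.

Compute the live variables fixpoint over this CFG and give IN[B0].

Converged values:
  B0: | IN={a, c, e} | OUT={a, c, d, e}
  B1: | IN={c, d, e} | OUT={a, d, e}
  B2: | IN={a, d, e} | OUT={a, d, e}
  B3: | IN={a, d, e} | OUT={a, c, d, e}
  B4: | IN={a, c, d, e} | OUT={a, b, c, d, e}
  B5: | IN={a, b, c} | OUT={a, b, c}
  B6: | IN={a, b, c} | OUT={a, b}
  B7: | IN={a, b} | OUT={a, c}
  B8: | IN={a, c} | OUT={}

Merge at B0: OUT[B0] = IN[B1] ⊔ IN[B3] = {a, c, d, e}
Applying B0's transfer function to that OUT value gives IN[B0] (row B0 above).

Answer: {a, c, e}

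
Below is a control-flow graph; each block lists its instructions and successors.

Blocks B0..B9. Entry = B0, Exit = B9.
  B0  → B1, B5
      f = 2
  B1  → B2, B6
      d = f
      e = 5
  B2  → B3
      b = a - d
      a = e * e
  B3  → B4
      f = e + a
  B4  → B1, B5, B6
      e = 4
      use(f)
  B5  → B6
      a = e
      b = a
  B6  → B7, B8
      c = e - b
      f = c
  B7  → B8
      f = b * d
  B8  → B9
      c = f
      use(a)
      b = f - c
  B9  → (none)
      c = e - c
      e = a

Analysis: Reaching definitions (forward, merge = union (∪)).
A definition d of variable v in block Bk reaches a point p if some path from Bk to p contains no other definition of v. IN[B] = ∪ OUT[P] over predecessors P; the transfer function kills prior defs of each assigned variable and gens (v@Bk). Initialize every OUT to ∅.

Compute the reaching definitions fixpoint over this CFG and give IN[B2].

Fixpoint table:
  B0:   IN={}   OUT={f@B0}
  B1:   IN={a@B2, b@B2, d@B1, e@B4, f@B0, f@B3}   OUT={a@B2, b@B2, d@B1, e@B1, f@B0, f@B3}
  B2:   IN={a@B2, b@B2, d@B1, e@B1, f@B0, f@B3}   OUT={a@B2, b@B2, d@B1, e@B1, f@B0, f@B3}
  B3:   IN={a@B2, b@B2, d@B1, e@B1, f@B0, f@B3}   OUT={a@B2, b@B2, d@B1, e@B1, f@B3}
  B4:   IN={a@B2, b@B2, d@B1, e@B1, f@B3}   OUT={a@B2, b@B2, d@B1, e@B4, f@B3}
  B5:   IN={a@B2, b@B2, d@B1, e@B4, f@B0, f@B3}   OUT={a@B5, b@B5, d@B1, e@B4, f@B0, f@B3}
  B6:   IN={a@B2, a@B5, b@B2, b@B5, d@B1, e@B1, e@B4, f@B0, f@B3}   OUT={a@B2, a@B5, b@B2, b@B5, c@B6, d@B1, e@B1, e@B4, f@B6}
  B7:   IN={a@B2, a@B5, b@B2, b@B5, c@B6, d@B1, e@B1, e@B4, f@B6}   OUT={a@B2, a@B5, b@B2, b@B5, c@B6, d@B1, e@B1, e@B4, f@B7}
  B8:   IN={a@B2, a@B5, b@B2, b@B5, c@B6, d@B1, e@B1, e@B4, f@B6, f@B7}   OUT={a@B2, a@B5, b@B8, c@B8, d@B1, e@B1, e@B4, f@B6, f@B7}
  B9:   IN={a@B2, a@B5, b@B8, c@B8, d@B1, e@B1, e@B4, f@B6, f@B7}   OUT={a@B2, a@B5, b@B8, c@B9, d@B1, e@B9, f@B6, f@B7}

Merge at B2: IN[B2] = OUT[B1] = {a@B2, b@B2, d@B1, e@B1, f@B0, f@B3}

Answer: {a@B2, b@B2, d@B1, e@B1, f@B0, f@B3}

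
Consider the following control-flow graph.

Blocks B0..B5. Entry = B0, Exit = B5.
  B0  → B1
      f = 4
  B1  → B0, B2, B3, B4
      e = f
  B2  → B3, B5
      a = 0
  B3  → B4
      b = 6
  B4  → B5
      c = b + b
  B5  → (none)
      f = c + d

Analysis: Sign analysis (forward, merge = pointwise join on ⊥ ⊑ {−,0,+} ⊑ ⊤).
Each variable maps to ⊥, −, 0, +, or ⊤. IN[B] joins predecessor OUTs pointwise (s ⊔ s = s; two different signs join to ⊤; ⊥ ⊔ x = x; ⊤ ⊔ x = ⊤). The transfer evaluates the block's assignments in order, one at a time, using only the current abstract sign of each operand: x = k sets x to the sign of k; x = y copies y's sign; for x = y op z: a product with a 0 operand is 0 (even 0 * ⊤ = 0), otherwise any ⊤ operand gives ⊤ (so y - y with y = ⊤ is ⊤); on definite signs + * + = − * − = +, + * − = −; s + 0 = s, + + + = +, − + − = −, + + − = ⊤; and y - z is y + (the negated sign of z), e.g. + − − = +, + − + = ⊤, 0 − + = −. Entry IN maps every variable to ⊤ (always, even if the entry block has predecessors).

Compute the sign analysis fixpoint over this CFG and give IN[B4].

Answer: {a: ⊤, b: ⊤, c: ⊤, d: ⊤, e: +, f: +}

Trace:
Per-block solution:
  B0:  IN=(all ⊤)  OUT={f:+; rest ⊤}
  B1:  IN={f:+; rest ⊤}  OUT={e:+, f:+; rest ⊤}
  B2:  IN={e:+, f:+; rest ⊤}  OUT={a:0, e:+, f:+; rest ⊤}
  B3:  IN={e:+, f:+; rest ⊤}  OUT={b:+, e:+, f:+; rest ⊤}
  B4:  IN={e:+, f:+; rest ⊤}  OUT={e:+, f:+; rest ⊤}
  B5:  IN={e:+, f:+; rest ⊤}  OUT={e:+; rest ⊤}

Merge at B4: IN[B4] = OUT[B1] ⊔ OUT[B3] = {a: ⊤, b: ⊤, c: ⊤, d: ⊤, e: +, f: +}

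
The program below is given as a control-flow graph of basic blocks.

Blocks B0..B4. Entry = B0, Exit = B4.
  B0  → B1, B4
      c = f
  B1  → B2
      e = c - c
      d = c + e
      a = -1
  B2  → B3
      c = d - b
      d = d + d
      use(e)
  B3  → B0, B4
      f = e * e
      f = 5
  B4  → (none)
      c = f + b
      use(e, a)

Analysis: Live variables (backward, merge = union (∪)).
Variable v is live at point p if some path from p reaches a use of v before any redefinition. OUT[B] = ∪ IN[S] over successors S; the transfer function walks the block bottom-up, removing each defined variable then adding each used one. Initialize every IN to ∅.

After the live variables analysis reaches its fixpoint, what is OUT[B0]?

Fixpoint table:
  B0:  IN={a, b, e, f}  OUT={a, b, c, e, f}
  B1:  IN={b, c}  OUT={a, b, d, e}
  B2:  IN={a, b, d, e}  OUT={a, b, e}
  B3:  IN={a, b, e}  OUT={a, b, e, f}
  B4:  IN={a, b, e, f}  OUT={}

Merge at B0: OUT[B0] = IN[B1] ⊔ IN[B4] = {a, b, c, e, f}

Answer: {a, b, c, e, f}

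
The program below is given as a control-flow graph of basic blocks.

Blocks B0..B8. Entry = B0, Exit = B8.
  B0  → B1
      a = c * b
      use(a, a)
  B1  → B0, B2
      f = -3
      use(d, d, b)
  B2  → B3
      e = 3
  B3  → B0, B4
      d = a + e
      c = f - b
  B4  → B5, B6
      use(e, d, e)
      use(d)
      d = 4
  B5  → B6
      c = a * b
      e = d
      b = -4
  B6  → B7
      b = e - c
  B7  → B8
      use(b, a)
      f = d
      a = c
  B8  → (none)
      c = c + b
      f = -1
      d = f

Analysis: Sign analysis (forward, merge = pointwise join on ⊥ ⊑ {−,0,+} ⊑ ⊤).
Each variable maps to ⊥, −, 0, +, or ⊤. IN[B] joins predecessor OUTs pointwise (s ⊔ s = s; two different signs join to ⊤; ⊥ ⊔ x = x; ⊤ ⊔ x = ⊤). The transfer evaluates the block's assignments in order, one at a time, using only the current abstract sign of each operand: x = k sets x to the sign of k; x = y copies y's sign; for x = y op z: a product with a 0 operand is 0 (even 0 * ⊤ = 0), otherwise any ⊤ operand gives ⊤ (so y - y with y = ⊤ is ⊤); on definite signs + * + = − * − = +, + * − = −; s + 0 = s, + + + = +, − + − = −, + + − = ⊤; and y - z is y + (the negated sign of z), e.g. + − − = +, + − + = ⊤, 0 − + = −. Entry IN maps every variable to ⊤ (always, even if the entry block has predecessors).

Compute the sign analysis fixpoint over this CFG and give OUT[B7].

Answer: {a: ⊤, b: ⊤, c: ⊤, d: +, e: +, f: +}

Derivation:
Converged values:
  B0:  IN=(all ⊤)  OUT=(all ⊤)
  B1:  IN=(all ⊤)  OUT={f:-; rest ⊤}
  B2:  IN={f:-; rest ⊤}  OUT={e:+, f:-; rest ⊤}
  B3:  IN={e:+, f:-; rest ⊤}  OUT={e:+, f:-; rest ⊤}
  B4:  IN={e:+, f:-; rest ⊤}  OUT={d:+, e:+, f:-; rest ⊤}
  B5:  IN={d:+, e:+, f:-; rest ⊤}  OUT={b:-, d:+, e:+, f:-; rest ⊤}
  B6:  IN={d:+, e:+, f:-; rest ⊤}  OUT={d:+, e:+, f:-; rest ⊤}
  B7:  IN={d:+, e:+, f:-; rest ⊤}  OUT={d:+, e:+, f:+; rest ⊤}
  B8:  IN={d:+, e:+, f:+; rest ⊤}  OUT={d:-, e:+, f:-; rest ⊤}

Merge at B7: IN[B7] = OUT[B6] = {a: ⊤, b: ⊤, c: ⊤, d: +, e: +, f: -}
Applying B7's transfer function to that IN value gives OUT[B7] (row B7 above).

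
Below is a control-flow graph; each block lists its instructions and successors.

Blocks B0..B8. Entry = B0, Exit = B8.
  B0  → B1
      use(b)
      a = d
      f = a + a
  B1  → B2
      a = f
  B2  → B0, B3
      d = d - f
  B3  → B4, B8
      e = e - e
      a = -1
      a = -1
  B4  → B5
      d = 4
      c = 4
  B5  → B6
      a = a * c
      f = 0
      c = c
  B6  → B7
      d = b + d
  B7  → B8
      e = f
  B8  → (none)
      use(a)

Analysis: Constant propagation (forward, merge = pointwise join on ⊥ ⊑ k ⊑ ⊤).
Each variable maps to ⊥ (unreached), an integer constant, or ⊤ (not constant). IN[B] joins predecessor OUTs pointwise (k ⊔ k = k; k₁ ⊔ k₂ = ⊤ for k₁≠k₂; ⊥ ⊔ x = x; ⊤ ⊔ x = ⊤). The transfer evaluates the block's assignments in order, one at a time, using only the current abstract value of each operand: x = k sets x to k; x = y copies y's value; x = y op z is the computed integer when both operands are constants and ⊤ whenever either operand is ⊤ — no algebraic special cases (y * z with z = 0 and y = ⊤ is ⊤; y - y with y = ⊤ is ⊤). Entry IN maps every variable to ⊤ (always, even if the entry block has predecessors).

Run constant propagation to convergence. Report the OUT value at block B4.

Answer: {a: -1, b: ⊤, c: 4, d: 4, e: ⊤, f: ⊤}

Derivation:
Per-block solution:
  B0: | IN=(all ⊤) | OUT=(all ⊤)
  B1: | IN=(all ⊤) | OUT=(all ⊤)
  B2: | IN=(all ⊤) | OUT=(all ⊤)
  B3: | IN=(all ⊤) | OUT={a:-1; rest ⊤}
  B4: | IN={a:-1; rest ⊤} | OUT={a:-1, c:4, d:4; rest ⊤}
  B5: | IN={a:-1, c:4, d:4; rest ⊤} | OUT={a:-4, c:4, d:4, f:0; rest ⊤}
  B6: | IN={a:-4, c:4, d:4, f:0; rest ⊤} | OUT={a:-4, c:4, f:0; rest ⊤}
  B7: | IN={a:-4, c:4, f:0; rest ⊤} | OUT={a:-4, c:4, e:0, f:0; rest ⊤}
  B8: | IN=(all ⊤) | OUT=(all ⊤)

Merge at B4: IN[B4] = OUT[B3] = {a: -1, b: ⊤, c: ⊤, d: ⊤, e: ⊤, f: ⊤}
Applying B4's transfer function to that IN value gives OUT[B4] (row B4 above).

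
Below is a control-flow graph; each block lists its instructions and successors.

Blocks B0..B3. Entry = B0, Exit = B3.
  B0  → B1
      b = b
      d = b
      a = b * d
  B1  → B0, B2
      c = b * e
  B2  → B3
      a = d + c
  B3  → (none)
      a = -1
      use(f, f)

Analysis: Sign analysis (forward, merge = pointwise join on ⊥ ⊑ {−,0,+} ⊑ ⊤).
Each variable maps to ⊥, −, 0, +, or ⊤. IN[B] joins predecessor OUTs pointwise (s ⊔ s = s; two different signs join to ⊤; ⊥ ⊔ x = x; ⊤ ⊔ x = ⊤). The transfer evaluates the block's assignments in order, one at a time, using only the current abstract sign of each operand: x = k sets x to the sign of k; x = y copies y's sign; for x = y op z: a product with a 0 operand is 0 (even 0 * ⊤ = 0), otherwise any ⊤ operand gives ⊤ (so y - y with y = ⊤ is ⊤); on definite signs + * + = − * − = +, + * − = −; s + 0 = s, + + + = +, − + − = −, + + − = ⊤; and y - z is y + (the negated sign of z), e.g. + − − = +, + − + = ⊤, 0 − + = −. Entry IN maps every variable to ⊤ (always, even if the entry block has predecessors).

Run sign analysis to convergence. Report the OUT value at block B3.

Converged values:
  B0:   IN=(all ⊤)   OUT=(all ⊤)
  B1:   IN=(all ⊤)   OUT=(all ⊤)
  B2:   IN=(all ⊤)   OUT=(all ⊤)
  B3:   IN=(all ⊤)   OUT={a:-; rest ⊤}

Merge at B3: IN[B3] = OUT[B2] = {a: ⊤, b: ⊤, c: ⊤, d: ⊤, e: ⊤, f: ⊤}
Applying B3's transfer function to that IN value gives OUT[B3] (row B3 above).

Answer: {a: -, b: ⊤, c: ⊤, d: ⊤, e: ⊤, f: ⊤}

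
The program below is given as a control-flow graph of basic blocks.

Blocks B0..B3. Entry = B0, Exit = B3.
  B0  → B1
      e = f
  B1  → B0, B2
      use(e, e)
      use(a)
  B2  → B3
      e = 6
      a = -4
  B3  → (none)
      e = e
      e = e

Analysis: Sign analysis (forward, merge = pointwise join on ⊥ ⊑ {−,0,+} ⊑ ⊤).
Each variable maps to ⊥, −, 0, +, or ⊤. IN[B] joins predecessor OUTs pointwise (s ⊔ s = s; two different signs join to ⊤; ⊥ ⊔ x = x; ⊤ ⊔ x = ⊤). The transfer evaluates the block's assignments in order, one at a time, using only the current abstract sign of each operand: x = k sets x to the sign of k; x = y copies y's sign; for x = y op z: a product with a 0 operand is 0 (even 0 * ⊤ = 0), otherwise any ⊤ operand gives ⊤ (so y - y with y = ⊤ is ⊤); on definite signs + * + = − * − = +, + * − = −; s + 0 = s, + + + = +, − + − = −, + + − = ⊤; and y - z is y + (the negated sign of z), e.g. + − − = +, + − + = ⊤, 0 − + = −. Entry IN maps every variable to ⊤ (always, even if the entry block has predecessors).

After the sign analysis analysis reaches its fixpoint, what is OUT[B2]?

Answer: {a: -, b: ⊤, c: ⊤, d: ⊤, e: +, f: ⊤}

Derivation:
Converged values:
  B0: | IN=(all ⊤) | OUT=(all ⊤)
  B1: | IN=(all ⊤) | OUT=(all ⊤)
  B2: | IN=(all ⊤) | OUT={a:-, e:+; rest ⊤}
  B3: | IN={a:-, e:+; rest ⊤} | OUT={a:-, e:+; rest ⊤}

Merge at B2: IN[B2] = OUT[B1] = {a: ⊤, b: ⊤, c: ⊤, d: ⊤, e: ⊤, f: ⊤}
Applying B2's transfer function to that IN value gives OUT[B2] (row B2 above).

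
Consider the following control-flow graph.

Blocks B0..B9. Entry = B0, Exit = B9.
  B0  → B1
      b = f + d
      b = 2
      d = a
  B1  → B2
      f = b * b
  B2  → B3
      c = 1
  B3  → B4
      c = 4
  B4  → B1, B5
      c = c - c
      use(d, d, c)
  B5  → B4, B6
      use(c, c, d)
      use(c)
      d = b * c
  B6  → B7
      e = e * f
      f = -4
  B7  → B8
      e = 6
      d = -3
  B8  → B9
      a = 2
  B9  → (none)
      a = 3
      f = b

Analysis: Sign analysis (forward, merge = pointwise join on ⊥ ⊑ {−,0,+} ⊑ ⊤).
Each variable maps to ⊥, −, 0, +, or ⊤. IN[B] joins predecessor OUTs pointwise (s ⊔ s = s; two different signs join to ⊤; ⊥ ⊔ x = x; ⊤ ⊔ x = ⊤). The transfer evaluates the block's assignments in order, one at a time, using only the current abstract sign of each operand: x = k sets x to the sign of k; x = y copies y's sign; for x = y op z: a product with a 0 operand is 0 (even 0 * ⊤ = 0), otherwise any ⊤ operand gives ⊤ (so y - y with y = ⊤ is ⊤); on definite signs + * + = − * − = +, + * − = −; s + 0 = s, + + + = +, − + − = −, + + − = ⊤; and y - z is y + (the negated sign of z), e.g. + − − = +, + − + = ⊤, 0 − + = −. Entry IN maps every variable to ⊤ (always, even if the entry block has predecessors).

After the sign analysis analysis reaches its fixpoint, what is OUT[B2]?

Answer: {a: ⊤, b: +, c: +, d: ⊤, e: ⊤, f: +}

Working:
Converged values:
  B0:  IN=(all ⊤)  OUT={b:+; rest ⊤}
  B1:  IN={b:+; rest ⊤}  OUT={b:+, f:+; rest ⊤}
  B2:  IN={b:+, f:+; rest ⊤}  OUT={b:+, c:+, f:+; rest ⊤}
  B3:  IN={b:+, c:+, f:+; rest ⊤}  OUT={b:+, c:+, f:+; rest ⊤}
  B4:  IN={b:+, f:+; rest ⊤}  OUT={b:+, f:+; rest ⊤}
  B5:  IN={b:+, f:+; rest ⊤}  OUT={b:+, f:+; rest ⊤}
  B6:  IN={b:+, f:+; rest ⊤}  OUT={b:+, f:-; rest ⊤}
  B7:  IN={b:+, f:-; rest ⊤}  OUT={b:+, d:-, e:+, f:-; rest ⊤}
  B8:  IN={b:+, d:-, e:+, f:-; rest ⊤}  OUT={a:+, b:+, d:-, e:+, f:-; rest ⊤}
  B9:  IN={a:+, b:+, d:-, e:+, f:-; rest ⊤}  OUT={a:+, b:+, d:-, e:+, f:+; rest ⊤}

Merge at B2: IN[B2] = OUT[B1] = {a: ⊤, b: +, c: ⊤, d: ⊤, e: ⊤, f: +}
Applying B2's transfer function to that IN value gives OUT[B2] (row B2 above).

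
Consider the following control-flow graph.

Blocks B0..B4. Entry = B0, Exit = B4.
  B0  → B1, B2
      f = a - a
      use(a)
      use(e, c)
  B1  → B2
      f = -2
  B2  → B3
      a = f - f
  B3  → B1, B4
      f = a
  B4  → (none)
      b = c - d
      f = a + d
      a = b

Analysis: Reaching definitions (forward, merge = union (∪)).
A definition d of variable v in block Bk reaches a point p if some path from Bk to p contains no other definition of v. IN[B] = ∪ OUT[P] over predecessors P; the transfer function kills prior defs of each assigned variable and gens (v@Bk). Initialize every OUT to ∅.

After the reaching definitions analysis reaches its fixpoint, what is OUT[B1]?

Answer: {a@B2, f@B1}

Working:
Fixpoint table:
  B0: | IN={} | OUT={f@B0}
  B1: | IN={a@B2, f@B0, f@B3} | OUT={a@B2, f@B1}
  B2: | IN={a@B2, f@B0, f@B1} | OUT={a@B2, f@B0, f@B1}
  B3: | IN={a@B2, f@B0, f@B1} | OUT={a@B2, f@B3}
  B4: | IN={a@B2, f@B3} | OUT={a@B4, b@B4, f@B4}

Merge at B1: IN[B1] = OUT[B0] ⊔ OUT[B3] = {a@B2, f@B0, f@B3}
Applying B1's transfer function to that IN value gives OUT[B1] (row B1 above).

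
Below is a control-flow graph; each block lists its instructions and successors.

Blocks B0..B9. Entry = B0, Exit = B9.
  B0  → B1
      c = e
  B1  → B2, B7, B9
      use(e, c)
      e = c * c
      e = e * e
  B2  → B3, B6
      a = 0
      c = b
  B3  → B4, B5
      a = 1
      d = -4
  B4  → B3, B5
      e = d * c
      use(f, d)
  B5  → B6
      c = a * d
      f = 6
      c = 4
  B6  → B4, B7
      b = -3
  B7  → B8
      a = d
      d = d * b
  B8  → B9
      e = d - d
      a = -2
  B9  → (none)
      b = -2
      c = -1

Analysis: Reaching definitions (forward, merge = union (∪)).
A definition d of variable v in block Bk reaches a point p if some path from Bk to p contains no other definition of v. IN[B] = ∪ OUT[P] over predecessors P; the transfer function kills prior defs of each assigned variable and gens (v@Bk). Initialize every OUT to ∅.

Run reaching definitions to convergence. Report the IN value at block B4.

Per-block solution:
  B0:   IN={}   OUT={c@B0}
  B1:   IN={c@B0}   OUT={c@B0, e@B1}
  B2:   IN={c@B0, e@B1}   OUT={a@B2, c@B2, e@B1}
  B3:   IN={a@B2, a@B3, b@B6, c@B2, c@B5, d@B3, e@B1, e@B4, f@B5}   OUT={a@B3, b@B6, c@B2, c@B5, d@B3, e@B1, e@B4, f@B5}
  B4:   IN={a@B2, a@B3, b@B6, c@B2, c@B5, d@B3, e@B1, e@B4, f@B5}   OUT={a@B2, a@B3, b@B6, c@B2, c@B5, d@B3, e@B4, f@B5}
  B5:   IN={a@B2, a@B3, b@B6, c@B2, c@B5, d@B3, e@B1, e@B4, f@B5}   OUT={a@B2, a@B3, b@B6, c@B5, d@B3, e@B1, e@B4, f@B5}
  B6:   IN={a@B2, a@B3, b@B6, c@B2, c@B5, d@B3, e@B1, e@B4, f@B5}   OUT={a@B2, a@B3, b@B6, c@B2, c@B5, d@B3, e@B1, e@B4, f@B5}
  B7:   IN={a@B2, a@B3, b@B6, c@B0, c@B2, c@B5, d@B3, e@B1, e@B4, f@B5}   OUT={a@B7, b@B6, c@B0, c@B2, c@B5, d@B7, e@B1, e@B4, f@B5}
  B8:   IN={a@B7, b@B6, c@B0, c@B2, c@B5, d@B7, e@B1, e@B4, f@B5}   OUT={a@B8, b@B6, c@B0, c@B2, c@B5, d@B7, e@B8, f@B5}
  B9:   IN={a@B8, b@B6, c@B0, c@B2, c@B5, d@B7, e@B1, e@B8, f@B5}   OUT={a@B8, b@B9, c@B9, d@B7, e@B1, e@B8, f@B5}

Merge at B4: IN[B4] = OUT[B3] ⊔ OUT[B6] = {a@B2, a@B3, b@B6, c@B2, c@B5, d@B3, e@B1, e@B4, f@B5}

Answer: {a@B2, a@B3, b@B6, c@B2, c@B5, d@B3, e@B1, e@B4, f@B5}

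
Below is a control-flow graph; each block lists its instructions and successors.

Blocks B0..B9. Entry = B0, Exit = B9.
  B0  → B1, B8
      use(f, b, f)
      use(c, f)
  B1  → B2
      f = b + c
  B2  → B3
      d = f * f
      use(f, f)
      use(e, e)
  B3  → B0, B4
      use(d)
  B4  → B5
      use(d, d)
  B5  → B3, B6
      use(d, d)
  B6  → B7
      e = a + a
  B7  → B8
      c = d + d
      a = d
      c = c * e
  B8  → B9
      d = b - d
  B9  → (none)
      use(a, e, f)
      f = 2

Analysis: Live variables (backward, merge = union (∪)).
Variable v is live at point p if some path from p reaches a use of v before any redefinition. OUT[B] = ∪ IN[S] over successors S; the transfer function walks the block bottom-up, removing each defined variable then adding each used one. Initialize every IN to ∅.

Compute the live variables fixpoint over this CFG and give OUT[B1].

Answer: {a, b, c, e, f}

Working:
Fixpoint table:
  B0: | IN={a, b, c, d, e, f} | OUT={a, b, c, d, e, f}
  B1: | IN={a, b, c, e} | OUT={a, b, c, e, f}
  B2: | IN={a, b, c, e, f} | OUT={a, b, c, d, e, f}
  B3: | IN={a, b, c, d, e, f} | OUT={a, b, c, d, e, f}
  B4: | IN={a, b, c, d, e, f} | OUT={a, b, c, d, e, f}
  B5: | IN={a, b, c, d, e, f} | OUT={a, b, c, d, e, f}
  B6: | IN={a, b, d, f} | OUT={b, d, e, f}
  B7: | IN={b, d, e, f} | OUT={a, b, d, e, f}
  B8: | IN={a, b, d, e, f} | OUT={a, e, f}
  B9: | IN={a, e, f} | OUT={}

Merge at B1: OUT[B1] = IN[B2] = {a, b, c, e, f}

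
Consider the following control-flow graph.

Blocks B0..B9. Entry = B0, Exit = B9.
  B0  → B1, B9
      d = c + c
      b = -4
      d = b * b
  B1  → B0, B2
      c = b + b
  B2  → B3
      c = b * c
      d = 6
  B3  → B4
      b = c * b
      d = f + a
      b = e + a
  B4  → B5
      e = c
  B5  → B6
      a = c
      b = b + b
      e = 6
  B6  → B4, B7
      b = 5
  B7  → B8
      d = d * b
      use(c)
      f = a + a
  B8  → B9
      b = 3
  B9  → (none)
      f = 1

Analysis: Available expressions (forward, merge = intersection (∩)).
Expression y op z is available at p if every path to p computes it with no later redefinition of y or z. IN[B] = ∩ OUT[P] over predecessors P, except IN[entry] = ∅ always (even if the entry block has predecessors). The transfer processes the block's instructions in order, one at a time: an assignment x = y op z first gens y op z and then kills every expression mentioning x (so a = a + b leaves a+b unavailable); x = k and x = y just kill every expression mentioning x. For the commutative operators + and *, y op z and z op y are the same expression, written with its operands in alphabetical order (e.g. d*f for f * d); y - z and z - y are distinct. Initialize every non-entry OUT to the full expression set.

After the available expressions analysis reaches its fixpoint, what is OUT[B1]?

Converged values:
  B0: | IN={} | OUT={b*b, c+c}
  B1: | IN={b*b, c+c} | OUT={b*b, b+b}
  B2: | IN={b*b, b+b} | OUT={b*b, b+b}
  B3: | IN={b*b, b+b} | OUT={a+e, a+f}
  B4: | IN={} | OUT={}
  B5: | IN={} | OUT={}
  B6: | IN={} | OUT={}
  B7: | IN={} | OUT={a+a}
  B8: | IN={a+a} | OUT={a+a}
  B9: | IN={} | OUT={}

Merge at B1: IN[B1] = OUT[B0] = {b*b, c+c}
Applying B1's transfer function to that IN value gives OUT[B1] (row B1 above).

Answer: {b*b, b+b}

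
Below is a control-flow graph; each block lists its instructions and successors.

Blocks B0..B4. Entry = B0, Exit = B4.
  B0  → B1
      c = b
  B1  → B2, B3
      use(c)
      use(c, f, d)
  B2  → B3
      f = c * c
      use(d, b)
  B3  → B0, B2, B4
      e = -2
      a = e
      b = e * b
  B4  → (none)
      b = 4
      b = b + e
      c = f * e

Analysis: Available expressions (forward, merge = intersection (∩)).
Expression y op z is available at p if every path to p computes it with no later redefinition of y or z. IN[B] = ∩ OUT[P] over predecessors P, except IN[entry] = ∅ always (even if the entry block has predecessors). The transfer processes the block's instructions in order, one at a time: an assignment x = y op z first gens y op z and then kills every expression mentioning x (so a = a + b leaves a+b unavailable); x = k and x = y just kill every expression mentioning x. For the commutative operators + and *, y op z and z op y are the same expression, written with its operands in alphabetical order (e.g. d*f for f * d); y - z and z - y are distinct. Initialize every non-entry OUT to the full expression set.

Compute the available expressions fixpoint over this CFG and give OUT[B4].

Per-block solution:
  B0:  IN={}  OUT={}
  B1:  IN={}  OUT={}
  B2:  IN={}  OUT={c*c}
  B3:  IN={}  OUT={}
  B4:  IN={}  OUT={e*f}

Merge at B4: IN[B4] = OUT[B3] = {}
Applying B4's transfer function to that IN value gives OUT[B4] (row B4 above).

Answer: {e*f}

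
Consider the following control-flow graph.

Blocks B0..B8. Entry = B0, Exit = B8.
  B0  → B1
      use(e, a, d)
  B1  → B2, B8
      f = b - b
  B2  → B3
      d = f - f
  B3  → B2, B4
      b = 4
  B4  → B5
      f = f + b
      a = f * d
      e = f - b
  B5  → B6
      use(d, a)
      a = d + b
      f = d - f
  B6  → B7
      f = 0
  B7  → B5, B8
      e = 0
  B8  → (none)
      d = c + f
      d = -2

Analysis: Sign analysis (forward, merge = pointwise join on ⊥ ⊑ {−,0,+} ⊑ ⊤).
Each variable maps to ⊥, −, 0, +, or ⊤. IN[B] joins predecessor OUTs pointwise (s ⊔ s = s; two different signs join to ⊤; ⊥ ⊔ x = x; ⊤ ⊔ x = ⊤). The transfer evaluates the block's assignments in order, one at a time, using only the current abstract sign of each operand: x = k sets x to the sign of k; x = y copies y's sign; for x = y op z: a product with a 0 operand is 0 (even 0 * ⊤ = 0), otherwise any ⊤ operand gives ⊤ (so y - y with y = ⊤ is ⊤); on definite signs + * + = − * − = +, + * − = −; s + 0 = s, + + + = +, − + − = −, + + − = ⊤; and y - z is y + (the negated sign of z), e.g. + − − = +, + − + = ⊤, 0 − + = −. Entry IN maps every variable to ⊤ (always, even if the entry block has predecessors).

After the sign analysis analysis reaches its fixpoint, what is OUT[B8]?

Fixpoint table:
  B0: | IN=(all ⊤) | OUT=(all ⊤)
  B1: | IN=(all ⊤) | OUT=(all ⊤)
  B2: | IN=(all ⊤) | OUT=(all ⊤)
  B3: | IN=(all ⊤) | OUT={b:+; rest ⊤}
  B4: | IN={b:+; rest ⊤} | OUT={b:+; rest ⊤}
  B5: | IN={b:+; rest ⊤} | OUT={b:+; rest ⊤}
  B6: | IN={b:+; rest ⊤} | OUT={b:+, f:0; rest ⊤}
  B7: | IN={b:+, f:0; rest ⊤} | OUT={b:+, e:0, f:0; rest ⊤}
  B8: | IN=(all ⊤) | OUT={d:-; rest ⊤}

Merge at B8: IN[B8] = OUT[B1] ⊔ OUT[B7] = {a: ⊤, b: ⊤, c: ⊤, d: ⊤, e: ⊤, f: ⊤}
Applying B8's transfer function to that IN value gives OUT[B8] (row B8 above).

Answer: {a: ⊤, b: ⊤, c: ⊤, d: -, e: ⊤, f: ⊤}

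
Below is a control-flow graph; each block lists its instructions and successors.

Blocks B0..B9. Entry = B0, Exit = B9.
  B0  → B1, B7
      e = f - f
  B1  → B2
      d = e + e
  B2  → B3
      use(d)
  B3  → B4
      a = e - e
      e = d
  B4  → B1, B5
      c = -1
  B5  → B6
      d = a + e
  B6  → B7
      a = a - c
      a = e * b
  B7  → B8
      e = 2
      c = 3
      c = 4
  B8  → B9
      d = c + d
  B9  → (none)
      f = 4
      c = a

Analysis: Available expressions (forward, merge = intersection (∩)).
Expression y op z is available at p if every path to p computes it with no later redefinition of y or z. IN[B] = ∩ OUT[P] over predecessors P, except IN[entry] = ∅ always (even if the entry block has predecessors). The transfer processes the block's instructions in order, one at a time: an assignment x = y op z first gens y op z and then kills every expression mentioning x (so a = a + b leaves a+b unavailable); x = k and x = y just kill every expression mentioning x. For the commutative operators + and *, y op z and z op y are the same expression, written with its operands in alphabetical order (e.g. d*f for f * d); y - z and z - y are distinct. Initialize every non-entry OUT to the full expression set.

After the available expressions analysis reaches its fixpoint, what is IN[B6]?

Converged values:
  B0: | IN={} | OUT={f-f}
  B1: | IN={f-f} | OUT={e+e, f-f}
  B2: | IN={e+e, f-f} | OUT={e+e, f-f}
  B3: | IN={e+e, f-f} | OUT={f-f}
  B4: | IN={f-f} | OUT={f-f}
  B5: | IN={f-f} | OUT={a+e, f-f}
  B6: | IN={a+e, f-f} | OUT={b*e, f-f}
  B7: | IN={f-f} | OUT={f-f}
  B8: | IN={f-f} | OUT={f-f}
  B9: | IN={f-f} | OUT={}

Merge at B6: IN[B6] = OUT[B5] = {a+e, f-f}

Answer: {a+e, f-f}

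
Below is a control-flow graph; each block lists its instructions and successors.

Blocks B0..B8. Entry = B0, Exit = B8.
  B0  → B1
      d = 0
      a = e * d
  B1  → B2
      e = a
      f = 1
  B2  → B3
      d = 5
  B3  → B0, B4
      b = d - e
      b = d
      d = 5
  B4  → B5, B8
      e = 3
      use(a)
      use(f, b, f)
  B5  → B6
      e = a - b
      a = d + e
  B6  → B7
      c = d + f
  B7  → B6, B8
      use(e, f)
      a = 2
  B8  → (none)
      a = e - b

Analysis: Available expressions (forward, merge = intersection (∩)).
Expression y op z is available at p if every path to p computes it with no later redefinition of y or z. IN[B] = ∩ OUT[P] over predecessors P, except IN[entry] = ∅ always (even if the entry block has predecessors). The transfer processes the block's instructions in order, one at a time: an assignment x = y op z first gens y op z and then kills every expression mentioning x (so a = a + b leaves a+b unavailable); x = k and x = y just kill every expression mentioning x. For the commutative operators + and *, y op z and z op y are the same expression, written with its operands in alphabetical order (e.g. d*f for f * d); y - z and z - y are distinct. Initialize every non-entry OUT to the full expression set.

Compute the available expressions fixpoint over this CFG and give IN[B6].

Per-block solution:
  B0:   IN={}   OUT={d*e}
  B1:   IN={d*e}   OUT={}
  B2:   IN={}   OUT={}
  B3:   IN={}   OUT={}
  B4:   IN={}   OUT={}
  B5:   IN={}   OUT={d+e}
  B6:   IN={d+e}   OUT={d+e, d+f}
  B7:   IN={d+e, d+f}   OUT={d+e, d+f}
  B8:   IN={}   OUT={e-b}

Merge at B6: IN[B6] = OUT[B5] ∩ OUT[B7] = {d+e}

Answer: {d+e}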